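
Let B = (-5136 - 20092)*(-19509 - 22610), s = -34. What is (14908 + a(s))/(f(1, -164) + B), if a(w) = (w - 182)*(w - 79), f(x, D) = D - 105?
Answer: 39316/1062577863 ≈ 3.7001e-5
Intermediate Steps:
f(x, D) = -105 + D
a(w) = (-182 + w)*(-79 + w)
B = 1062578132 (B = -25228*(-42119) = 1062578132)
(14908 + a(s))/(f(1, -164) + B) = (14908 + (14378 + (-34)**2 - 261*(-34)))/((-105 - 164) + 1062578132) = (14908 + (14378 + 1156 + 8874))/(-269 + 1062578132) = (14908 + 24408)/1062577863 = 39316*(1/1062577863) = 39316/1062577863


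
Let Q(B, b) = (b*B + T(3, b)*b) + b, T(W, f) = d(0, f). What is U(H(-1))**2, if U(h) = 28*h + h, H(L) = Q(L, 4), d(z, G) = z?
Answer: 0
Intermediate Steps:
T(W, f) = 0
Q(B, b) = b + B*b (Q(B, b) = (b*B + 0*b) + b = (B*b + 0) + b = B*b + b = b + B*b)
H(L) = 4 + 4*L (H(L) = 4*(1 + L) = 4 + 4*L)
U(h) = 29*h
U(H(-1))**2 = (29*(4 + 4*(-1)))**2 = (29*(4 - 4))**2 = (29*0)**2 = 0**2 = 0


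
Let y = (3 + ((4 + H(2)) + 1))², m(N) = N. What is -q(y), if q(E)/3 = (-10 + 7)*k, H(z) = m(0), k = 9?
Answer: 81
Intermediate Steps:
H(z) = 0
y = 64 (y = (3 + ((4 + 0) + 1))² = (3 + (4 + 1))² = (3 + 5)² = 8² = 64)
q(E) = -81 (q(E) = 3*((-10 + 7)*9) = 3*(-3*9) = 3*(-27) = -81)
-q(y) = -1*(-81) = 81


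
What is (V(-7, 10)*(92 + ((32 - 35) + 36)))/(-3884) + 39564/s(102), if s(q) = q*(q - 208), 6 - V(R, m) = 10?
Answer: -3088762/874871 ≈ -3.5305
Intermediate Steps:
V(R, m) = -4 (V(R, m) = 6 - 1*10 = 6 - 10 = -4)
s(q) = q*(-208 + q)
(V(-7, 10)*(92 + ((32 - 35) + 36)))/(-3884) + 39564/s(102) = -4*(92 + ((32 - 35) + 36))/(-3884) + 39564/((102*(-208 + 102))) = -4*(92 + (-3 + 36))*(-1/3884) + 39564/((102*(-106))) = -4*(92 + 33)*(-1/3884) + 39564/(-10812) = -4*125*(-1/3884) + 39564*(-1/10812) = -500*(-1/3884) - 3297/901 = 125/971 - 3297/901 = -3088762/874871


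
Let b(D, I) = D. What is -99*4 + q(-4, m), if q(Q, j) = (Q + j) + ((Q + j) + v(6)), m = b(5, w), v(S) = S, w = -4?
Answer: -388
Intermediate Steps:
m = 5
q(Q, j) = 6 + 2*Q + 2*j (q(Q, j) = (Q + j) + ((Q + j) + 6) = (Q + j) + (6 + Q + j) = 6 + 2*Q + 2*j)
-99*4 + q(-4, m) = -99*4 + (6 + 2*(-4) + 2*5) = -396 + (6 - 8 + 10) = -396 + 8 = -388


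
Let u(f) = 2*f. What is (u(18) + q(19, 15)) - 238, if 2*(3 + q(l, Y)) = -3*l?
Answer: -467/2 ≈ -233.50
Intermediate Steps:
q(l, Y) = -3 - 3*l/2 (q(l, Y) = -3 + (-3*l)/2 = -3 - 3*l/2)
(u(18) + q(19, 15)) - 238 = (2*18 + (-3 - 3/2*19)) - 238 = (36 + (-3 - 57/2)) - 238 = (36 - 63/2) - 238 = 9/2 - 238 = -467/2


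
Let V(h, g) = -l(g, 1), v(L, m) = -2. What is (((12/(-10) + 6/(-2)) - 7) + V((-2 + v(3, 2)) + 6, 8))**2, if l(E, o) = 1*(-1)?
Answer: 2601/25 ≈ 104.04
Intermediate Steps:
l(E, o) = -1
V(h, g) = 1 (V(h, g) = -1*(-1) = 1)
(((12/(-10) + 6/(-2)) - 7) + V((-2 + v(3, 2)) + 6, 8))**2 = (((12/(-10) + 6/(-2)) - 7) + 1)**2 = (((12*(-1/10) + 6*(-1/2)) - 7) + 1)**2 = (((-6/5 - 3) - 7) + 1)**2 = ((-21/5 - 7) + 1)**2 = (-56/5 + 1)**2 = (-51/5)**2 = 2601/25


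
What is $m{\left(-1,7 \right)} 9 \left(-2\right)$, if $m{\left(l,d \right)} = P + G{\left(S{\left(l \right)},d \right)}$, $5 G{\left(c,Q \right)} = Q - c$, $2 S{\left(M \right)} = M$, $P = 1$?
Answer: $-45$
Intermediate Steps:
$S{\left(M \right)} = \frac{M}{2}$
$G{\left(c,Q \right)} = - \frac{c}{5} + \frac{Q}{5}$ ($G{\left(c,Q \right)} = \frac{Q - c}{5} = - \frac{c}{5} + \frac{Q}{5}$)
$m{\left(l,d \right)} = 1 - \frac{l}{10} + \frac{d}{5}$ ($m{\left(l,d \right)} = 1 + \left(- \frac{\frac{1}{2} l}{5} + \frac{d}{5}\right) = 1 + \left(- \frac{l}{10} + \frac{d}{5}\right) = 1 - \frac{l}{10} + \frac{d}{5}$)
$m{\left(-1,7 \right)} 9 \left(-2\right) = \left(1 - - \frac{1}{10} + \frac{1}{5} \cdot 7\right) 9 \left(-2\right) = \left(1 + \frac{1}{10} + \frac{7}{5}\right) 9 \left(-2\right) = \frac{5}{2} \cdot 9 \left(-2\right) = \frac{45}{2} \left(-2\right) = -45$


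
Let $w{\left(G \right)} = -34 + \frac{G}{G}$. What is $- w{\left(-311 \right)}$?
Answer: $33$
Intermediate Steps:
$w{\left(G \right)} = -33$ ($w{\left(G \right)} = -34 + 1 = -33$)
$- w{\left(-311 \right)} = \left(-1\right) \left(-33\right) = 33$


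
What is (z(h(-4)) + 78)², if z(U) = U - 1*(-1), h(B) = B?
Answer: 5625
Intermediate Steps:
z(U) = 1 + U (z(U) = U + 1 = 1 + U)
(z(h(-4)) + 78)² = ((1 - 4) + 78)² = (-3 + 78)² = 75² = 5625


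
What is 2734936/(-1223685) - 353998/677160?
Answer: -25390792271/9207005940 ≈ -2.7578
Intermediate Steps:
2734936/(-1223685) - 353998/677160 = 2734936*(-1/1223685) - 353998*1/677160 = -2734936/1223685 - 176999/338580 = -25390792271/9207005940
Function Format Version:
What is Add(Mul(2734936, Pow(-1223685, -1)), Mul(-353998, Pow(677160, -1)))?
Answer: Rational(-25390792271, 9207005940) ≈ -2.7578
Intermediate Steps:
Add(Mul(2734936, Pow(-1223685, -1)), Mul(-353998, Pow(677160, -1))) = Add(Mul(2734936, Rational(-1, 1223685)), Mul(-353998, Rational(1, 677160))) = Add(Rational(-2734936, 1223685), Rational(-176999, 338580)) = Rational(-25390792271, 9207005940)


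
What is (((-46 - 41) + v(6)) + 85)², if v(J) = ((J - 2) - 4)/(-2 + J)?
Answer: 4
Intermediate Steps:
v(J) = (-6 + J)/(-2 + J) (v(J) = ((-2 + J) - 4)/(-2 + J) = (-6 + J)/(-2 + J))
(((-46 - 41) + v(6)) + 85)² = (((-46 - 41) + (-6 + 6)/(-2 + 6)) + 85)² = ((-87 + 0/4) + 85)² = ((-87 + (¼)*0) + 85)² = ((-87 + 0) + 85)² = (-87 + 85)² = (-2)² = 4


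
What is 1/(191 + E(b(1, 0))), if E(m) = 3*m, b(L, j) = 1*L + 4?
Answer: 1/206 ≈ 0.0048544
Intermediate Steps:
b(L, j) = 4 + L (b(L, j) = L + 4 = 4 + L)
1/(191 + E(b(1, 0))) = 1/(191 + 3*(4 + 1)) = 1/(191 + 3*5) = 1/(191 + 15) = 1/206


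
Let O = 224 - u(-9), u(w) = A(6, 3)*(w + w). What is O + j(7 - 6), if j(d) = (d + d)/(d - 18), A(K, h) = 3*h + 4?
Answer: 7784/17 ≈ 457.88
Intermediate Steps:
A(K, h) = 4 + 3*h
u(w) = 26*w (u(w) = (4 + 3*3)*(w + w) = (4 + 9)*(2*w) = 13*(2*w) = 26*w)
j(d) = 2*d/(-18 + d) (j(d) = (2*d)/(-18 + d) = 2*d/(-18 + d))
O = 458 (O = 224 - 26*(-9) = 224 - 1*(-234) = 224 + 234 = 458)
O + j(7 - 6) = 458 + 2*(7 - 6)/(-18 + (7 - 6)) = 458 + 2*1/(-18 + 1) = 458 + 2*1/(-17) = 458 + 2*1*(-1/17) = 458 - 2/17 = 7784/17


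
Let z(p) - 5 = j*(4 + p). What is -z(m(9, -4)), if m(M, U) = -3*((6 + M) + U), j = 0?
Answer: -5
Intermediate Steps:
m(M, U) = -18 - 3*M - 3*U (m(M, U) = -3*(6 + M + U) = -18 - 3*M - 3*U)
z(p) = 5 (z(p) = 5 + 0*(4 + p) = 5 + 0 = 5)
-z(m(9, -4)) = -1*5 = -5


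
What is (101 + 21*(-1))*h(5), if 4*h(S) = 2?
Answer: 40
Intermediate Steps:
h(S) = ½ (h(S) = (¼)*2 = ½)
(101 + 21*(-1))*h(5) = (101 + 21*(-1))*(½) = (101 - 21)*(½) = 80*(½) = 40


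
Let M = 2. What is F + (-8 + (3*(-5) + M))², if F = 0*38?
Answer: 441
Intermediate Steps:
F = 0
F + (-8 + (3*(-5) + M))² = 0 + (-8 + (3*(-5) + 2))² = 0 + (-8 + (-15 + 2))² = 0 + (-8 - 13)² = 0 + (-21)² = 0 + 441 = 441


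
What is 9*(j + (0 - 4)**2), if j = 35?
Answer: 459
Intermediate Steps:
9*(j + (0 - 4)**2) = 9*(35 + (0 - 4)**2) = 9*(35 + (-4)**2) = 9*(35 + 16) = 9*51 = 459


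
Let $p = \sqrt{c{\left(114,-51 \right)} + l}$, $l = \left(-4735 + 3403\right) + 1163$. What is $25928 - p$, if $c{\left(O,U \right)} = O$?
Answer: $25928 - i \sqrt{55} \approx 25928.0 - 7.4162 i$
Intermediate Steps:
$l = -169$ ($l = -1332 + 1163 = -169$)
$p = i \sqrt{55}$ ($p = \sqrt{114 - 169} = \sqrt{-55} = i \sqrt{55} \approx 7.4162 i$)
$25928 - p = 25928 - i \sqrt{55}$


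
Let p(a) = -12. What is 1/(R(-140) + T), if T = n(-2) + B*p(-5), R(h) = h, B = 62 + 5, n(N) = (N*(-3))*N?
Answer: -1/956 ≈ -0.0010460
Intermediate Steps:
n(N) = -3*N² (n(N) = (-3*N)*N = -3*N²)
B = 67
T = -816 (T = -3*(-2)² + 67*(-12) = -3*4 - 804 = -12 - 804 = -816)
1/(R(-140) + T) = 1/(-140 - 816) = 1/(-956) = -1/956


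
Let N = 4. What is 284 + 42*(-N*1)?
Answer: 116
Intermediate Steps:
284 + 42*(-N*1) = 284 + 42*(-1*4*1) = 284 + 42*(-4*1) = 284 + 42*(-4) = 284 - 168 = 116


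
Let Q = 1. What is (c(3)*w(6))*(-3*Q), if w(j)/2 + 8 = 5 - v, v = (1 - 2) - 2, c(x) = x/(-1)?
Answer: 0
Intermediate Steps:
c(x) = -x (c(x) = x*(-1) = -x)
v = -3 (v = -1 - 2 = -3)
w(j) = 0 (w(j) = -16 + 2*(5 - 1*(-3)) = -16 + 2*(5 + 3) = -16 + 2*8 = -16 + 16 = 0)
(c(3)*w(6))*(-3*Q) = (-1*3*0)*(-3*1) = -3*0*(-3) = 0*(-3) = 0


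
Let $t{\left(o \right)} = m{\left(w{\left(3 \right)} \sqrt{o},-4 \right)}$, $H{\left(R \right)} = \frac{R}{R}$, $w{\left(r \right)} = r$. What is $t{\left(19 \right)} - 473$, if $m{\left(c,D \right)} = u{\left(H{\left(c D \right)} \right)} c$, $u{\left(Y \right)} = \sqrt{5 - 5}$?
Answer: $-473$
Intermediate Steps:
$H{\left(R \right)} = 1$
$u{\left(Y \right)} = 0$ ($u{\left(Y \right)} = \sqrt{0} = 0$)
$m{\left(c,D \right)} = 0$ ($m{\left(c,D \right)} = 0 c = 0$)
$t{\left(o \right)} = 0$
$t{\left(19 \right)} - 473 = 0 - 473 = -473$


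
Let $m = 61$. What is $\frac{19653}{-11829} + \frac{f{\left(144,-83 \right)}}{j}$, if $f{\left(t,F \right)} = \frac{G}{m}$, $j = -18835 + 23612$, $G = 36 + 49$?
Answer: $- \frac{112270976}{67586963} \approx -1.6611$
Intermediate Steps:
$G = 85$
$j = 4777$
$f{\left(t,F \right)} = \frac{85}{61}$
$\frac{19653}{-11829} + \frac{f{\left(144,-83 \right)}}{j} = \frac{19653}{-11829} + \frac{85}{61 \cdot 4777} = 19653 \left(- \frac{1}{11829}\right) + \frac{85}{61} \cdot \frac{1}{4777} = - \frac{6551}{3943} + \frac{5}{17141} = - \frac{112270976}{67586963}$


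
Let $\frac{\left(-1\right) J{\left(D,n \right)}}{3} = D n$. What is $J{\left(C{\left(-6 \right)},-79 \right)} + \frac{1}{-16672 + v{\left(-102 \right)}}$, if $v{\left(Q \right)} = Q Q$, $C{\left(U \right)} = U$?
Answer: $- \frac{8913097}{6268} \approx -1422.0$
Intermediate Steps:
$v{\left(Q \right)} = Q^{2}$
$J{\left(D,n \right)} = - 3 D n$
$J{\left(C{\left(-6 \right)},-79 \right)} + \frac{1}{-16672 + v{\left(-102 \right)}} = \left(-3\right) \left(-6\right) \left(-79\right) + \frac{1}{-16672 + \left(-102\right)^{2}} = -1422 + \frac{1}{-16672 + 10404} = -1422 + \frac{1}{-6268} = -1422 - \frac{1}{6268} = - \frac{8913097}{6268}$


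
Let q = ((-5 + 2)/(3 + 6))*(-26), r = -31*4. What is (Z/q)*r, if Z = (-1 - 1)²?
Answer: -744/13 ≈ -57.231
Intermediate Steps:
Z = 4 (Z = (-2)² = 4)
r = -124
q = 26/3 (q = -3/9*(-26) = -3*⅑*(-26) = -⅓*(-26) = 26/3 ≈ 8.6667)
(Z/q)*r = (4/(26/3))*(-124) = (4*(3/26))*(-124) = (6/13)*(-124) = -744/13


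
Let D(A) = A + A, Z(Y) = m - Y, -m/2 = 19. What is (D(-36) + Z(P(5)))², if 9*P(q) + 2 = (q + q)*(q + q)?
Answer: 1183744/81 ≈ 14614.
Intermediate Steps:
m = -38 (m = -2*19 = -38)
P(q) = -2/9 + 4*q²/9 (P(q) = -2/9 + ((q + q)*(q + q))/9 = -2/9 + ((2*q)*(2*q))/9 = -2/9 + (4*q²)/9 = -2/9 + 4*q²/9)
Z(Y) = -38 - Y
D(A) = 2*A
(D(-36) + Z(P(5)))² = (2*(-36) + (-38 - (-2/9 + (4/9)*5²)))² = (-72 + (-38 - (-2/9 + (4/9)*25)))² = (-72 + (-38 - (-2/9 + 100/9)))² = (-72 + (-38 - 1*98/9))² = (-72 + (-38 - 98/9))² = (-72 - 440/9)² = (-1088/9)² = 1183744/81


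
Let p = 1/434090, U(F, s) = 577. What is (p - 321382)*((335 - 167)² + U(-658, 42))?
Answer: -48409523195513/5230 ≈ -9.2561e+9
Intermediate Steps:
p = 1/434090 ≈ 2.3037e-6
(p - 321382)*((335 - 167)² + U(-658, 42)) = (1/434090 - 321382)*((335 - 167)² + 577) = -139508712379*(168² + 577)/434090 = -139508712379*(28224 + 577)/434090 = -139508712379/434090*28801 = -48409523195513/5230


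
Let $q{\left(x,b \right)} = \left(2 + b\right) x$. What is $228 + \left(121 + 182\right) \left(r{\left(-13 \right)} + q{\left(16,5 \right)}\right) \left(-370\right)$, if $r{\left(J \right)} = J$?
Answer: $-11098662$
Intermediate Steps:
$q{\left(x,b \right)} = x \left(2 + b\right)$
$228 + \left(121 + 182\right) \left(r{\left(-13 \right)} + q{\left(16,5 \right)}\right) \left(-370\right) = 228 + \left(121 + 182\right) \left(-13 + 16 \left(2 + 5\right)\right) \left(-370\right) = 228 + 303 \left(-13 + 16 \cdot 7\right) \left(-370\right) = 228 + 303 \left(-13 + 112\right) \left(-370\right) = 228 + 303 \cdot 99 \left(-370\right) = 228 + 29997 \left(-370\right) = 228 - 11098890 = -11098662$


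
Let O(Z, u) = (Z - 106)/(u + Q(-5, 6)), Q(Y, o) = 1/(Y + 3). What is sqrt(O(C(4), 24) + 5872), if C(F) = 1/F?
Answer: sqrt(23470)/2 ≈ 76.600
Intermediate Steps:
Q(Y, o) = 1/(3 + Y)
C(F) = 1/F
O(Z, u) = (-106 + Z)/(-1/2 + u) (O(Z, u) = (Z - 106)/(u + 1/(3 - 5)) = (-106 + Z)/(u + 1/(-2)) = (-106 + Z)/(u - 1/2) = (-106 + Z)/(-1/2 + u))
sqrt(O(C(4), 24) + 5872) = sqrt(2*(-106 + 1/4)/(-1 + 2*24) + 5872) = sqrt(2*(-106 + 1/4)/(-1 + 48) + 5872) = sqrt(2*(-423/4)/47 + 5872) = sqrt(2*(1/47)*(-423/4) + 5872) = sqrt(-9/2 + 5872) = sqrt(11735/2) = sqrt(23470)/2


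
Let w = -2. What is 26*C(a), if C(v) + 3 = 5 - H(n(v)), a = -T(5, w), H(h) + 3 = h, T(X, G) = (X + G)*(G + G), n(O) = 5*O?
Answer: -1430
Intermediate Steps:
T(X, G) = 2*G*(G + X) (T(X, G) = (G + X)*(2*G) = 2*G*(G + X))
H(h) = -3 + h
a = 12 (a = -2*(-2)*(-2 + 5) = -2*(-2)*3 = -1*(-12) = 12)
C(v) = 5 - 5*v (C(v) = -3 + (5 - (-3 + 5*v)) = -3 + (5 + (3 - 5*v)) = -3 + (8 - 5*v) = 5 - 5*v)
26*C(a) = 26*(5 - 5*12) = 26*(5 - 60) = 26*(-55) = -1430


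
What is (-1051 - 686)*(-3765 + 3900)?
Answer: -234495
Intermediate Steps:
(-1051 - 686)*(-3765 + 3900) = -1737*135 = -234495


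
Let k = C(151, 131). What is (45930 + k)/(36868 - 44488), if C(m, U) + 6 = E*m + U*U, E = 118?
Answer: -80903/7620 ≈ -10.617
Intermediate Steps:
C(m, U) = -6 + U² + 118*m (C(m, U) = -6 + (118*m + U*U) = -6 + (118*m + U²) = -6 + (U² + 118*m) = -6 + U² + 118*m)
k = 34973 (k = -6 + 131² + 118*151 = -6 + 17161 + 17818 = 34973)
(45930 + k)/(36868 - 44488) = (45930 + 34973)/(36868 - 44488) = 80903/(-7620) = 80903*(-1/7620) = -80903/7620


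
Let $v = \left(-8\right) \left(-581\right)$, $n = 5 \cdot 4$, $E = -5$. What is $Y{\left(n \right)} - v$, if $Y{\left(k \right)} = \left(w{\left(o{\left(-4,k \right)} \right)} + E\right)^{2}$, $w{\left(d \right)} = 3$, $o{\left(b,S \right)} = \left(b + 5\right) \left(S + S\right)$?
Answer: $-4644$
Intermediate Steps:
$o{\left(b,S \right)} = 2 S \left(5 + b\right)$ ($o{\left(b,S \right)} = \left(5 + b\right) 2 S = 2 S \left(5 + b\right)$)
$n = 20$
$v = 4648$
$Y{\left(k \right)} = 4$ ($Y{\left(k \right)} = \left(3 - 5\right)^{2} = \left(-2\right)^{2} = 4$)
$Y{\left(n \right)} - v = 4 - 4648 = -4644$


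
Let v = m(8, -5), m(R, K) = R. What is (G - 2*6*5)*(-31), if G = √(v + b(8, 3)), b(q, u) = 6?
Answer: 1860 - 31*√14 ≈ 1744.0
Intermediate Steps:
v = 8
G = √14 (G = √(8 + 6) = √14 ≈ 3.7417)
(G - 2*6*5)*(-31) = (√14 - 2*6*5)*(-31) = (√14 - 12*5)*(-31) = (√14 - 60)*(-31) = (-60 + √14)*(-31) = 1860 - 31*√14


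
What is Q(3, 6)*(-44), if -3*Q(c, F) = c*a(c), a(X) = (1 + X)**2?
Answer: 704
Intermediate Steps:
Q(c, F) = -c*(1 + c)**2/3
Q(3, 6)*(-44) = -1/3*3*(1 + 3)**2*(-44) = -1/3*3*4**2*(-44) = -1/3*3*16*(-44) = -16*(-44) = 704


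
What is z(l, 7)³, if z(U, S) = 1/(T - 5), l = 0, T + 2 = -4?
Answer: -1/1331 ≈ -0.00075131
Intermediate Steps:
T = -6 (T = -2 - 4 = -6)
z(U, S) = -1/11 (z(U, S) = 1/(-6 - 5) = 1/(-11) = -1/11)
z(l, 7)³ = (-1/11)³ = -1/1331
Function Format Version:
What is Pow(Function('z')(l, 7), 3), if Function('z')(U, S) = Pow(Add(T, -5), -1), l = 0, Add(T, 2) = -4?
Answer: Rational(-1, 1331) ≈ -0.00075131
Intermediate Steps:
T = -6 (T = Add(-2, -4) = -6)
Function('z')(U, S) = Rational(-1, 11) (Function('z')(U, S) = Pow(Add(-6, -5), -1) = Pow(-11, -1) = Rational(-1, 11))
Pow(Function('z')(l, 7), 3) = Pow(Rational(-1, 11), 3) = Rational(-1, 1331)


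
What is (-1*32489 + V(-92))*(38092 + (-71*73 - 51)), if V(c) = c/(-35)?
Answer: -5337185962/5 ≈ -1.0674e+9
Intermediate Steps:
V(c) = -c/35 (V(c) = c*(-1/35) = -c/35)
(-1*32489 + V(-92))*(38092 + (-71*73 - 51)) = (-1*32489 - 1/35*(-92))*(38092 + (-71*73 - 51)) = (-32489 + 92/35)*(38092 + (-5183 - 51)) = -1137023*(38092 - 5234)/35 = -1137023/35*32858 = -5337185962/5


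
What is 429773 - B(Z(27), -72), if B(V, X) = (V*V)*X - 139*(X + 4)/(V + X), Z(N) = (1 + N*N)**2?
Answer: 2723648089247409648/133207 ≈ 2.0447e+13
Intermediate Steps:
Z(N) = (1 + N**2)**2
B(V, X) = X*V**2 - 139*(4 + X)/(V + X) (B(V, X) = V**2*X - 139*(4 + X)/(V + X) = X*V**2 - 139*(4 + X)/(V + X))
429773 - B(Z(27), -72) = 429773 - (-556 - 139*(-72) - 72*(1 + 27**2)**6 + ((1 + 27**2)**2)**2*(-72)**2)/((1 + 27**2)**2 - 72) = 429773 - (-556 + 10008 - 72*(1 + 729)**6 + ((1 + 729)**2)**2*5184)/((1 + 729)**2 - 72) = 429773 - (-556 + 10008 - 72*(730**2)**3 + (730**2)**2*5184)/(730**2 - 72) = 429773 - (-556 + 10008 - 72*532900**3 + 532900**2*5184)/(532900 - 72) = 429773 - (-556 + 10008 - 72*151334226289000000 + 283982410000*5184)/532828 = 429773 - (-556 + 10008 - 10896064292808000000 + 1472164813440000)/532828 = 429773 - (-10894592127994550548)/532828 = 429773 - 1*(-2723648031998637637/133207) = 429773 + 2723648031998637637/133207 = 2723648089247409648/133207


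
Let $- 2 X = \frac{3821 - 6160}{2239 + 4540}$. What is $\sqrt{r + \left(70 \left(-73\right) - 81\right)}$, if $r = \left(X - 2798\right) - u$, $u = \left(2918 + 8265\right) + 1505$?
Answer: $\frac{i \sqrt{3800801277266}}{13558} \approx 143.79 i$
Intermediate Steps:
$u = 12688$ ($u = 11183 + 1505 = 12688$)
$X = \frac{2339}{13558}$ ($X = - \frac{\left(3821 - 6160\right) \frac{1}{2239 + 4540}}{2} = - \frac{\left(-2339\right) \frac{1}{6779}}{2} = \left(- \frac{1}{2}\right) \left(- \frac{2339}{6779}\right) = \frac{2339}{13558} \approx 0.17252$)
$r = - \frac{209956849}{13558}$ ($r = \left(\frac{2339}{13558} - 2798\right) - 12688 = - \frac{37932945}{13558} - 12688 = - \frac{209956849}{13558} \approx -15486.0$)
$\sqrt{r + \left(70 \left(-73\right) - 81\right)} = \sqrt{- \frac{209956849}{13558} + \left(70 \left(-73\right) - 81\right)} = \sqrt{- \frac{209956849}{13558} - 5191} = \sqrt{- \frac{280336427}{13558}} = \frac{i \sqrt{3800801277266}}{13558}$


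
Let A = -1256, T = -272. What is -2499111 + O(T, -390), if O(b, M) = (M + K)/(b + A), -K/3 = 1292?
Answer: -1909318671/764 ≈ -2.4991e+6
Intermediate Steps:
K = -3876 (K = -3*1292 = -3876)
O(b, M) = (-3876 + M)/(-1256 + b) (O(b, M) = (M - 3876)/(b - 1256) = (-3876 + M)/(-1256 + b))
-2499111 + O(T, -390) = -2499111 + (-3876 - 390)/(-1256 - 272) = -2499111 - 4266/(-1528) = -2499111 - 1/1528*(-4266) = -2499111 + 2133/764 = -1909318671/764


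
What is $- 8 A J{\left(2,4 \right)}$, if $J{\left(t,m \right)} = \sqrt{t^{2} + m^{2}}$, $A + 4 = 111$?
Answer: $- 1712 \sqrt{5} \approx -3828.1$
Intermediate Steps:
$A = 107$ ($A = -4 + 111 = 107$)
$J{\left(t,m \right)} = \sqrt{m^{2} + t^{2}}$
$- 8 A J{\left(2,4 \right)} = \left(-8\right) 107 \sqrt{4^{2} + 2^{2}} = - 856 \sqrt{16 + 4} = - 856 \sqrt{20} = - 856 \cdot 2 \sqrt{5} = - 1712 \sqrt{5}$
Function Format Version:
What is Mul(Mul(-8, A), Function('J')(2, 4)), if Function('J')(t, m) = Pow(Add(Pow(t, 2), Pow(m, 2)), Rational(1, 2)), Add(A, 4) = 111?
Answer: Mul(-1712, Pow(5, Rational(1, 2))) ≈ -3828.1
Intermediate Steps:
A = 107 (A = Add(-4, 111) = 107)
Function('J')(t, m) = Pow(Add(Pow(m, 2), Pow(t, 2)), Rational(1, 2))
Mul(Mul(-8, A), Function('J')(2, 4)) = Mul(Mul(-8, 107), Pow(Add(Pow(4, 2), Pow(2, 2)), Rational(1, 2))) = Mul(-856, Pow(Add(16, 4), Rational(1, 2))) = Mul(-856, Pow(20, Rational(1, 2))) = Mul(-856, Mul(2, Pow(5, Rational(1, 2)))) = Mul(-1712, Pow(5, Rational(1, 2)))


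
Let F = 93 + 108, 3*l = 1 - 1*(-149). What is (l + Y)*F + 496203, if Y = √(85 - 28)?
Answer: 506253 + 201*√57 ≈ 5.0777e+5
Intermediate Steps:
Y = √57 ≈ 7.5498
l = 50 (l = (1 - 1*(-149))/3 = (1 + 149)/3 = (⅓)*150 = 50)
F = 201
(l + Y)*F + 496203 = (50 + √57)*201 + 496203 = (10050 + 201*√57) + 496203 = 506253 + 201*√57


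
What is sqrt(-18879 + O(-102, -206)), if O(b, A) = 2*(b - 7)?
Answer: 13*I*sqrt(113) ≈ 138.19*I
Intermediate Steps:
O(b, A) = -14 + 2*b (O(b, A) = 2*(-7 + b) = -14 + 2*b)
sqrt(-18879 + O(-102, -206)) = sqrt(-18879 + (-14 + 2*(-102))) = sqrt(-18879 + (-14 - 204)) = sqrt(-18879 - 218) = sqrt(-19097) = 13*I*sqrt(113)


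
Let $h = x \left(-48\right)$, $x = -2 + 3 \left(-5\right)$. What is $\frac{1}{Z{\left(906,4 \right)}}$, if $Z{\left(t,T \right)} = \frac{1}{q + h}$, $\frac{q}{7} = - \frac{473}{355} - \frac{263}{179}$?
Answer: $\frac{50606496}{63545} \approx 796.39$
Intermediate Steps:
$x = -17$ ($x = -2 - 15 = -17$)
$h = 816$ ($h = \left(-17\right) \left(-48\right) = 816$)
$q = - \frac{1246224}{63545}$ ($q = 7 \left(- \frac{473}{355} - \frac{263}{179}\right) = 7 \left(- \frac{178032}{63545}\right) = - \frac{1246224}{63545} \approx -19.612$)
$Z{\left(t,T \right)} = \frac{63545}{50606496}$ ($Z{\left(t,T \right)} = \frac{1}{- \frac{1246224}{63545} + 816} = \frac{1}{\frac{50606496}{63545}} = \frac{63545}{50606496}$)
$\frac{1}{Z{\left(906,4 \right)}} = \frac{1}{\frac{63545}{50606496}} = \frac{50606496}{63545}$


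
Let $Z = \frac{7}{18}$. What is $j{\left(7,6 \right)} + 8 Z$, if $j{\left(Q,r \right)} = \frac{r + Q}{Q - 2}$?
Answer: $\frac{257}{45} \approx 5.7111$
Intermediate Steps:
$j{\left(Q,r \right)} = \frac{Q + r}{-2 + Q}$
$Z = \frac{7}{18}$ ($Z = 7 \cdot \frac{1}{18} = \frac{7}{18} \approx 0.38889$)
$j{\left(7,6 \right)} + 8 Z = \frac{7 + 6}{-2 + 7} + 8 \cdot \frac{7}{18} = \frac{1}{5} \cdot 13 + \frac{28}{9} = \frac{13}{5} + \frac{28}{9} = \frac{257}{45}$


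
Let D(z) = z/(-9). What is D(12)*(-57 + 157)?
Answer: -400/3 ≈ -133.33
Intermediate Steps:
D(z) = -z/9 (D(z) = z*(-⅑) = -z/9)
D(12)*(-57 + 157) = (-⅑*12)*(-57 + 157) = -4/3*100 = -400/3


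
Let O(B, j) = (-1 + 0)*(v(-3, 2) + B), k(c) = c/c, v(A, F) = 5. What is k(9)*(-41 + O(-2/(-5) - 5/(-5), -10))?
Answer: -237/5 ≈ -47.400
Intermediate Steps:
k(c) = 1
O(B, j) = -5 - B (O(B, j) = (-1 + 0)*(5 + B) = -(5 + B) = -5 - B)
k(9)*(-41 + O(-2/(-5) - 5/(-5), -10)) = 1*(-41 + (-5 - (-2/(-5) - 5/(-5)))) = 1*(-41 + (-5 - (-2*(-⅕) - 5*(-⅕)))) = 1*(-41 + (-5 - (⅖ + 1))) = 1*(-41 + (-5 - 1*7/5)) = 1*(-41 + (-5 - 7/5)) = 1*(-41 - 32/5) = 1*(-237/5) = -237/5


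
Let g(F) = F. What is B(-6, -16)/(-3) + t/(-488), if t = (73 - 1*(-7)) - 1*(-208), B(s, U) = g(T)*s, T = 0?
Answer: -36/61 ≈ -0.59016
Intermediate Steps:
B(s, U) = 0 (B(s, U) = 0*s = 0)
t = 288 (t = (73 + 7) + 208 = 80 + 208 = 288)
B(-6, -16)/(-3) + t/(-488) = 0/(-3) + 288/(-488) = 0*(-⅓) + 288*(-1/488) = 0 - 36/61 = -36/61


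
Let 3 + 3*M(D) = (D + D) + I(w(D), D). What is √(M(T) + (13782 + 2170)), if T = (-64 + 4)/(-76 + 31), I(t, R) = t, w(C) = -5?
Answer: 8*√2243/3 ≈ 126.29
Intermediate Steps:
T = 4/3 (T = -60/(-45) = -60*(-1/45) = 4/3 ≈ 1.3333)
M(D) = -8/3 + 2*D/3 (M(D) = -1 + ((D + D) - 5)/3 = -1 + (2*D - 5)/3 = -1 + (-5 + 2*D)/3 = -1 + (-5/3 + 2*D/3) = -8/3 + 2*D/3)
√(M(T) + (13782 + 2170)) = √((-8/3 + (⅔)*(4/3)) + (13782 + 2170)) = √((-8/3 + 8/9) + 15952) = √(-16/9 + 15952) = √(143552/9) = 8*√2243/3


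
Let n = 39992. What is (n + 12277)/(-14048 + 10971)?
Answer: -52269/3077 ≈ -16.987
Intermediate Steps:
(n + 12277)/(-14048 + 10971) = (39992 + 12277)/(-14048 + 10971) = 52269/(-3077) = 52269*(-1/3077) = -52269/3077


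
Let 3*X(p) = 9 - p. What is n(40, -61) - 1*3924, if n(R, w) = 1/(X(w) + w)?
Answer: -443415/113 ≈ -3924.0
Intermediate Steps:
X(p) = 3 - p/3 (X(p) = (9 - p)/3 = 3 - p/3)
n(R, w) = 1/(3 + 2*w/3) (n(R, w) = 1/((3 - w/3) + w) = 1/(3 + 2*w/3))
n(40, -61) - 1*3924 = 3/(9 + 2*(-61)) - 1*3924 = 3/(9 - 122) - 3924 = 3/(-113) - 3924 = 3*(-1/113) - 3924 = -3/113 - 3924 = -443415/113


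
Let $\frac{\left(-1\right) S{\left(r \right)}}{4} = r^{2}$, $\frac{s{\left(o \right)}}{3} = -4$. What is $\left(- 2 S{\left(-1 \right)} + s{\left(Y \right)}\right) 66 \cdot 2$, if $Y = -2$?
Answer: $-528$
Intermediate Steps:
$s{\left(o \right)} = -12$ ($s{\left(o \right)} = 3 \left(-4\right) = -12$)
$S{\left(r \right)} = - 4 r^{2}$
$\left(- 2 S{\left(-1 \right)} + s{\left(Y \right)}\right) 66 \cdot 2 = \left(- 2 \left(- 4 \left(-1\right)^{2}\right) - 12\right) 66 \cdot 2 = \left(- 2 \left(\left(-4\right) 1\right) - 12\right) 66 \cdot 2 = \left(\left(-2\right) \left(-4\right) - 12\right) 66 \cdot 2 = \left(8 - 12\right) 66 \cdot 2 = \left(-4\right) 66 \cdot 2 = \left(-264\right) 2 = -528$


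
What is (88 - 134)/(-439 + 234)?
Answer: 46/205 ≈ 0.22439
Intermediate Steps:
(88 - 134)/(-439 + 234) = -46/(-205) = -46*(-1/205) = 46/205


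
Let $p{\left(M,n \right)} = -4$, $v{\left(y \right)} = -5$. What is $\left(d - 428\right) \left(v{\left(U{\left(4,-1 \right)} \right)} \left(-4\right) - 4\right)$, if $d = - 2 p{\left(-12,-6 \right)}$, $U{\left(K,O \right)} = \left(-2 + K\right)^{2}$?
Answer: $-6720$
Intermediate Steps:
$d = 8$ ($d = \left(-2\right) \left(-4\right) = 8$)
$\left(d - 428\right) \left(v{\left(U{\left(4,-1 \right)} \right)} \left(-4\right) - 4\right) = \left(8 - 428\right) \left(\left(-5\right) \left(-4\right) - 4\right) = \left(8 - 428\right) \left(20 - 4\right) = \left(-420\right) 16 = -6720$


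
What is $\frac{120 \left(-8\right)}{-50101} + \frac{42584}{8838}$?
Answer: $\frac{1070992732}{221396319} \approx 4.8374$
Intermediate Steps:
$\frac{120 \left(-8\right)}{-50101} + \frac{42584}{8838} = \left(-960\right) \left(- \frac{1}{50101}\right) + 42584 \cdot \frac{1}{8838} = \frac{960}{50101} + \frac{21292}{4419} = \frac{1070992732}{221396319}$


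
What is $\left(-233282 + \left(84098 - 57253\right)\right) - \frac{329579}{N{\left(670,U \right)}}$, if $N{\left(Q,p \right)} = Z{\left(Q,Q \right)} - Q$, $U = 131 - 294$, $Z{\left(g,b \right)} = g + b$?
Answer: $- \frac{138642369}{670} \approx -2.0693 \cdot 10^{5}$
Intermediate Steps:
$Z{\left(g,b \right)} = b + g$
$U = -163$ ($U = 131 - 294 = -163$)
$N{\left(Q,p \right)} = Q$ ($N{\left(Q,p \right)} = \left(Q + Q\right) - Q = 2 Q - Q = Q$)
$\left(-233282 + \left(84098 - 57253\right)\right) - \frac{329579}{N{\left(670,U \right)}} = \left(-233282 + \left(84098 - 57253\right)\right) - \frac{329579}{670} = \left(-233282 + \left(84098 - 57253\right)\right) - 329579 \cdot \frac{1}{670} = \left(-233282 + 26845\right) - \frac{329579}{670} = -206437 - \frac{329579}{670} = - \frac{138642369}{670}$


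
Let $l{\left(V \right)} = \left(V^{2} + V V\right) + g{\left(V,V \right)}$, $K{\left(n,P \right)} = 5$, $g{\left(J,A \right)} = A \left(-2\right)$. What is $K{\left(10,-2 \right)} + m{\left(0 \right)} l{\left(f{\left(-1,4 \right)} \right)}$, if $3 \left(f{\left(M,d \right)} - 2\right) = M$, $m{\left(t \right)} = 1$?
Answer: $\frac{65}{9} \approx 7.2222$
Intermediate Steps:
$g{\left(J,A \right)} = - 2 A$
$f{\left(M,d \right)} = 2 + \frac{M}{3}$
$l{\left(V \right)} = - 2 V + 2 V^{2}$ ($l{\left(V \right)} = \left(V^{2} + V V\right) - 2 V = \left(V^{2} + V^{2}\right) - 2 V = 2 V^{2} - 2 V = - 2 V + 2 V^{2}$)
$K{\left(10,-2 \right)} + m{\left(0 \right)} l{\left(f{\left(-1,4 \right)} \right)} = 5 + 1 \cdot 2 \left(2 + \frac{1}{3} \left(-1\right)\right) \left(-1 + \left(2 + \frac{1}{3} \left(-1\right)\right)\right) = 5 + 1 \cdot 2 \left(2 - \frac{1}{3}\right) \left(-1 + \left(2 - \frac{1}{3}\right)\right) = 5 + 1 \cdot 2 \cdot \frac{5}{3} \left(-1 + \frac{5}{3}\right) = 5 + 1 \cdot 2 \cdot \frac{5}{3} \cdot \frac{2}{3} = 5 + 1 \cdot \frac{20}{9} = 5 + \frac{20}{9} = \frac{65}{9}$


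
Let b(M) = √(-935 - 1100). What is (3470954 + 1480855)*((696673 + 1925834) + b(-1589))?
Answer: 12986153765163 + 4951809*I*√2035 ≈ 1.2986e+13 + 2.2338e+8*I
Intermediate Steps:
b(M) = I*√2035 (b(M) = √(-2035) = I*√2035)
(3470954 + 1480855)*((696673 + 1925834) + b(-1589)) = (3470954 + 1480855)*((696673 + 1925834) + I*√2035) = 4951809*(2622507 + I*√2035) = 12986153765163 + 4951809*I*√2035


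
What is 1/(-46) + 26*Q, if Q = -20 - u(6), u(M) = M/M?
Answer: -25117/46 ≈ -546.02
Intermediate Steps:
u(M) = 1
Q = -21 (Q = -20 - 1*1 = -20 - 1 = -21)
1/(-46) + 26*Q = 1/(-46) + 26*(-21) = -1/46 - 546 = -25117/46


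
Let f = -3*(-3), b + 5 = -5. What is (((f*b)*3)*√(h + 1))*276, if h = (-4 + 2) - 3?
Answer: -149040*I ≈ -1.4904e+5*I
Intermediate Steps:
h = -5 (h = -2 - 3 = -5)
b = -10 (b = -5 - 5 = -10)
f = 9
(((f*b)*3)*√(h + 1))*276 = (((9*(-10))*3)*√(-5 + 1))*276 = ((-90*3)*√(-4))*276 = -540*I*276 = -149040*I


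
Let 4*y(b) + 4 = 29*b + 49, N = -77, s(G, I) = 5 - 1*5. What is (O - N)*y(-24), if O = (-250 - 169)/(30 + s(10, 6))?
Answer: -410347/40 ≈ -10259.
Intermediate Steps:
s(G, I) = 0 (s(G, I) = 5 - 5 = 0)
O = -419/30 (O = (-250 - 169)/(30 + 0) = -419/30 ≈ -13.967)
y(b) = 45/4 + 29*b/4 (y(b) = -1 + (29*b + 49)/4 = -1 + (49 + 29*b)/4 = -1 + (49/4 + 29*b/4) = 45/4 + 29*b/4)
(O - N)*y(-24) = (-419/30 - 1*(-77))*(45/4 + (29/4)*(-24)) = (-419/30 + 77)*(45/4 - 174) = (1891/30)*(-651/4) = -410347/40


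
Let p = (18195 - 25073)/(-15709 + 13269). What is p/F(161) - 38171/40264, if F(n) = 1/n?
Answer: 794527237/1754360 ≈ 452.89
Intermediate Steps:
p = 3439/1220 (p = -6878/(-2440) = -6878*(-1/2440) = 3439/1220 ≈ 2.8189)
p/F(161) - 38171/40264 = 3439/(1220*(1/161)) - 38171/40264 = 3439/(1220*(1/161)) - 38171*1/40264 = (3439/1220)*161 - 5453/5752 = 553679/1220 - 5453/5752 = 794527237/1754360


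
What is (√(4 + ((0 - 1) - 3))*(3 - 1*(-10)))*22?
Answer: 0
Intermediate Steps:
(√(4 + ((0 - 1) - 3))*(3 - 1*(-10)))*22 = (√(4 + (-1 - 3))*(3 + 10))*22 = (√(4 - 4)*13)*22 = (√0*13)*22 = (0*13)*22 = 0*22 = 0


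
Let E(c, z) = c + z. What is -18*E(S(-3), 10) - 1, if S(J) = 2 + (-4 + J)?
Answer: -91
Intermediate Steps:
S(J) = -2 + J
-18*E(S(-3), 10) - 1 = -18*((-2 - 3) + 10) - 1 = -18*(-5 + 10) - 1 = -18*5 - 1 = -90 - 1 = -91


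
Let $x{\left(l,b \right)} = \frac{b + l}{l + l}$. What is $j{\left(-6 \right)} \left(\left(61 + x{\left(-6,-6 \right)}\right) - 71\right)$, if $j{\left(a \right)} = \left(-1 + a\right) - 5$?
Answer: $108$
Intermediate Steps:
$x{\left(l,b \right)} = \frac{b + l}{2 l}$
$j{\left(a \right)} = -6 + a$
$j{\left(-6 \right)} \left(\left(61 + x{\left(-6,-6 \right)}\right) - 71\right) = \left(-6 - 6\right) \left(\left(61 + \frac{-6 - 6}{2 \left(-6\right)}\right) - 71\right) = - 12 \left(\left(61 + \frac{1}{2} \left(- \frac{1}{6}\right) \left(-12\right)\right) - 71\right) = - 12 \left(\left(61 + 1\right) - 71\right) = - 12 \left(62 - 71\right) = \left(-12\right) \left(-9\right) = 108$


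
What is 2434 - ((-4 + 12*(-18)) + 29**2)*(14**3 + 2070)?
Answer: -2987060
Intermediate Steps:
2434 - ((-4 + 12*(-18)) + 29**2)*(14**3 + 2070) = 2434 - ((-4 - 216) + 841)*(2744 + 2070) = 2434 - (-220 + 841)*4814 = 2434 - 621*4814 = 2434 - 1*2989494 = 2434 - 2989494 = -2987060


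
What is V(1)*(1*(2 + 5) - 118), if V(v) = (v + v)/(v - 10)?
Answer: 74/3 ≈ 24.667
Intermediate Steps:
V(v) = 2*v/(-10 + v) (V(v) = (2*v)/(-10 + v) = 2*v/(-10 + v))
V(1)*(1*(2 + 5) - 118) = (2*1/(-10 + 1))*(1*(2 + 5) - 118) = (2*1/(-9))*(1*7 - 118) = (2*1*(-⅑))*(7 - 118) = -2/9*(-111) = 74/3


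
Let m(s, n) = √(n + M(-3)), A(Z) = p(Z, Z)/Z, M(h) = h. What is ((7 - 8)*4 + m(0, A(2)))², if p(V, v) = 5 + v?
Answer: (-8 + √2)²/4 ≈ 10.843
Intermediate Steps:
A(Z) = (5 + Z)/Z
m(s, n) = √(-3 + n) (m(s, n) = √(n - 3) = √(-3 + n))
((7 - 8)*4 + m(0, A(2)))² = ((7 - 8)*4 + √(-3 + (5 + 2)/2))² = (-1*4 + √(-3 + (½)*7))² = (-4 + √(-3 + 7/2))² = (-4 + √(½))² = (-4 + √2/2)²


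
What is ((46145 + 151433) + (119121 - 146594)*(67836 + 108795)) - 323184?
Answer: -4852709069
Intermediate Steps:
((46145 + 151433) + (119121 - 146594)*(67836 + 108795)) - 323184 = (197578 - 27473*176631) - 323184 = (197578 - 4852583463) - 323184 = -4852385885 - 323184 = -4852709069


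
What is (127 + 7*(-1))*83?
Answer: 9960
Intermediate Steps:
(127 + 7*(-1))*83 = (127 - 7)*83 = 120*83 = 9960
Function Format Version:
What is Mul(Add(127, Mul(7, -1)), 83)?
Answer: 9960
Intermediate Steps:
Mul(Add(127, Mul(7, -1)), 83) = Mul(Add(127, -7), 83) = Mul(120, 83) = 9960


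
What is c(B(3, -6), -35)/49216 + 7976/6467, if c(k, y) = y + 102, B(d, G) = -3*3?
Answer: 392980105/318279872 ≈ 1.2347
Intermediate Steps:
B(d, G) = -9
c(k, y) = 102 + y
c(B(3, -6), -35)/49216 + 7976/6467 = (102 - 35)/49216 + 7976/6467 = 67*(1/49216) + 7976*(1/6467) = 67/49216 + 7976/6467 = 392980105/318279872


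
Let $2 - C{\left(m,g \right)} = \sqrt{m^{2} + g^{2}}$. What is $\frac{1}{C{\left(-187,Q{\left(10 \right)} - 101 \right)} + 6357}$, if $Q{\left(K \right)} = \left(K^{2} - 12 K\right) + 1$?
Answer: $\frac{6359}{40387512} + \frac{\sqrt{49369}}{40387512} \approx 0.00016295$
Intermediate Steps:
$Q{\left(K \right)} = 1 + K^{2} - 12 K$
$C{\left(m,g \right)} = 2 - \sqrt{g^{2} + m^{2}}$ ($C{\left(m,g \right)} = 2 - \sqrt{m^{2} + g^{2}} = 2 - \sqrt{g^{2} + m^{2}}$)
$\frac{1}{C{\left(-187,Q{\left(10 \right)} - 101 \right)} + 6357} = \frac{1}{\left(2 - \sqrt{\left(\left(1 + 10^{2} - 120\right) - 101\right)^{2} + \left(-187\right)^{2}}\right) + 6357} = \frac{1}{\left(2 - \sqrt{\left(\left(1 + 100 - 120\right) - 101\right)^{2} + 34969}\right) + 6357} = \frac{1}{\left(2 - \sqrt{\left(-19 - 101\right)^{2} + 34969}\right) + 6357} = \frac{1}{\left(2 - \sqrt{\left(-120\right)^{2} + 34969}\right) + 6357} = \frac{1}{\left(2 - \sqrt{14400 + 34969}\right) + 6357} = \frac{1}{\left(2 - \sqrt{49369}\right) + 6357} = \frac{1}{6359 - \sqrt{49369}}$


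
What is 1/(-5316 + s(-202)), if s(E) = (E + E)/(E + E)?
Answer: -1/5315 ≈ -0.00018815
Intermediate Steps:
s(E) = 1 (s(E) = (2*E)/((2*E)) = (2*E)*(1/(2*E)) = 1)
1/(-5316 + s(-202)) = 1/(-5316 + 1) = 1/(-5315) = -1/5315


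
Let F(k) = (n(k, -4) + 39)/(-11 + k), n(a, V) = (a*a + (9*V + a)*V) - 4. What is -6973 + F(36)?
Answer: -172994/25 ≈ -6919.8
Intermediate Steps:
n(a, V) = -4 + a² + V*(a + 9*V) (n(a, V) = (a² + (a + 9*V)*V) - 4 = (a² + V*(a + 9*V)) - 4 = -4 + a² + V*(a + 9*V))
F(k) = (179 + k² - 4*k)/(-11 + k) (F(k) = ((-4 + k² + 9*(-4)² - 4*k) + 39)/(-11 + k) = ((-4 + k² + 9*16 - 4*k) + 39)/(-11 + k) = ((-4 + k² + 144 - 4*k) + 39)/(-11 + k) = ((140 + k² - 4*k) + 39)/(-11 + k) = (179 + k² - 4*k)/(-11 + k))
-6973 + F(36) = -6973 + (179 + 36² - 4*36)/(-11 + 36) = -6973 + (179 + 1296 - 144)/25 = -6973 + (1/25)*1331 = -6973 + 1331/25 = -172994/25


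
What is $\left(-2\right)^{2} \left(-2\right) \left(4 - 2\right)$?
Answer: $-16$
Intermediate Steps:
$\left(-2\right)^{2} \left(-2\right) \left(4 - 2\right) = 4 \left(-2\right) 2 = \left(-8\right) 2 = -16$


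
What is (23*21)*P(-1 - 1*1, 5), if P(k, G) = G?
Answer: 2415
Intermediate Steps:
(23*21)*P(-1 - 1*1, 5) = (23*21)*5 = 483*5 = 2415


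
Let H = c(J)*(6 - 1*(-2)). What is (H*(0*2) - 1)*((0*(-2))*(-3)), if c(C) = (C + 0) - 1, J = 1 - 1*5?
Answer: 0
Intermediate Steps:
J = -4 (J = 1 - 5 = -4)
c(C) = -1 + C (c(C) = C - 1 = -1 + C)
H = -40 (H = (-1 - 4)*(6 - 1*(-2)) = -5*(6 + 2) = -5*8 = -40)
(H*(0*2) - 1)*((0*(-2))*(-3)) = (-0*2 - 1)*((0*(-2))*(-3)) = (-40*0 - 1)*(0*(-3)) = (0 - 1)*0 = -1*0 = 0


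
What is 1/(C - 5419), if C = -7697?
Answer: -1/13116 ≈ -7.6243e-5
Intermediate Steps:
1/(C - 5419) = 1/(-7697 - 5419) = 1/(-13116) = -1/13116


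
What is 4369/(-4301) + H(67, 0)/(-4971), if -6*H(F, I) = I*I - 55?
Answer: -7679197/7545978 ≈ -1.0177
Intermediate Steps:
H(F, I) = 55/6 - I²/6 (H(F, I) = -(I*I - 55)/6 = -(I² - 55)/6 = -(-55 + I²)/6 = 55/6 - I²/6)
4369/(-4301) + H(67, 0)/(-4971) = 4369/(-4301) + (55/6 - ⅙*0²)/(-4971) = 4369*(-1/4301) + (55/6 - ⅙*0)*(-1/4971) = -257/253 + (55/6 + 0)*(-1/4971) = -257/253 + (55/6)*(-1/4971) = -257/253 - 55/29826 = -7679197/7545978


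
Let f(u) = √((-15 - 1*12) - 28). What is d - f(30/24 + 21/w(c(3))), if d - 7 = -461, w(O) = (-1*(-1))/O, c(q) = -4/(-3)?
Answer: -454 - I*√55 ≈ -454.0 - 7.4162*I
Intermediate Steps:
c(q) = 4/3 (c(q) = -4*(-⅓) = 4/3)
w(O) = 1/O
d = -454 (d = 7 - 461 = -454)
f(u) = I*√55 (f(u) = √((-15 - 12) - 28) = √(-27 - 28) = √(-55) = I*√55)
d - f(30/24 + 21/w(c(3))) = -454 - I*√55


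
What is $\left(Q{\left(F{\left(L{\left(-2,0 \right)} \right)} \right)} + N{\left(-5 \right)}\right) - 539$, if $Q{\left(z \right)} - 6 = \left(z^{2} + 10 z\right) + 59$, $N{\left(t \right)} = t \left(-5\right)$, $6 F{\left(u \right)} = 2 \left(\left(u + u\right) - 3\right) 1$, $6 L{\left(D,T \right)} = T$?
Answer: $-458$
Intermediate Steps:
$L{\left(D,T \right)} = \frac{T}{6}$
$F{\left(u \right)} = -1 + \frac{2 u}{3}$ ($F{\left(u \right)} = \frac{2 \left(\left(u + u\right) - 3\right) 1}{6} = \frac{2 \left(2 u - 3\right) 1}{6} = \frac{2 \left(-3 + 2 u\right) 1}{6} = \frac{\left(-6 + 4 u\right) 1}{6} = \frac{-6 + 4 u}{6} = -1 + \frac{2 u}{3}$)
$N{\left(t \right)} = - 5 t$
$Q{\left(z \right)} = 65 + z^{2} + 10 z$ ($Q{\left(z \right)} = 6 + \left(\left(z^{2} + 10 z\right) + 59\right) = 6 + \left(59 + z^{2} + 10 z\right) = 65 + z^{2} + 10 z$)
$\left(Q{\left(F{\left(L{\left(-2,0 \right)} \right)} \right)} + N{\left(-5 \right)}\right) - 539 = \left(\left(65 + \left(-1 + \frac{2 \cdot \frac{1}{6} \cdot 0}{3}\right)^{2} + 10 \left(-1 + \frac{2 \cdot \frac{1}{6} \cdot 0}{3}\right)\right) - -25\right) - 539 = \left(\left(65 + \left(-1 + \frac{2}{3} \cdot 0\right)^{2} + 10 \left(-1 + \frac{2}{3} \cdot 0\right)\right) + 25\right) - 539 = \left(\left(65 + \left(-1 + 0\right)^{2} + 10 \left(-1 + 0\right)\right) + 25\right) - 539 = \left(\left(65 + \left(-1\right)^{2} + 10 \left(-1\right)\right) + 25\right) - 539 = \left(\left(65 + 1 - 10\right) + 25\right) - 539 = \left(56 + 25\right) - 539 = 81 - 539 = -458$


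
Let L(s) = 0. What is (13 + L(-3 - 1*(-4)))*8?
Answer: 104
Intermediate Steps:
(13 + L(-3 - 1*(-4)))*8 = (13 + 0)*8 = 13*8 = 104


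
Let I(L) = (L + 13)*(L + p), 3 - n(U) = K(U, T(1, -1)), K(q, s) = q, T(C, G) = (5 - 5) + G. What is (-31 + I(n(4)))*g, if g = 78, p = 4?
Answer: 390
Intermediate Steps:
T(C, G) = G (T(C, G) = 0 + G = G)
n(U) = 3 - U
I(L) = (4 + L)*(13 + L) (I(L) = (L + 13)*(L + 4) = (13 + L)*(4 + L) = (4 + L)*(13 + L))
(-31 + I(n(4)))*g = (-31 + (52 + (3 - 1*4)² + 17*(3 - 1*4)))*78 = (-31 + (52 + (3 - 4)² + 17*(3 - 4)))*78 = (-31 + (52 + (-1)² + 17*(-1)))*78 = (-31 + (52 + 1 - 17))*78 = (-31 + 36)*78 = 5*78 = 390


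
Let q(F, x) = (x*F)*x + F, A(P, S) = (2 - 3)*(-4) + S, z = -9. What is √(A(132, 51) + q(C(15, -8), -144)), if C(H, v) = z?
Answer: I*√186578 ≈ 431.95*I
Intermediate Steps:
C(H, v) = -9
A(P, S) = 4 + S (A(P, S) = -1*(-4) + S = 4 + S)
q(F, x) = F + F*x² (q(F, x) = (F*x)*x + F = F*x² + F = F + F*x²)
√(A(132, 51) + q(C(15, -8), -144)) = √((4 + 51) - 9*(1 + (-144)²)) = √(55 - 9*(1 + 20736)) = √(55 - 9*20737) = √(55 - 186633) = √(-186578) = I*√186578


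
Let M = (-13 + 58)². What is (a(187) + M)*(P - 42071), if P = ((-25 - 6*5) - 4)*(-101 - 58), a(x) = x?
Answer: -72310280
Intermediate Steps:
M = 2025 (M = 45² = 2025)
P = 9381 (P = ((-25 - 30) - 4)*(-159) = (-55 - 4)*(-159) = -59*(-159) = 9381)
(a(187) + M)*(P - 42071) = (187 + 2025)*(9381 - 42071) = 2212*(-32690) = -72310280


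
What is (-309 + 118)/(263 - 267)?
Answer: 191/4 ≈ 47.750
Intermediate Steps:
(-309 + 118)/(263 - 267) = -191/(-4) = -191*(-¼) = 191/4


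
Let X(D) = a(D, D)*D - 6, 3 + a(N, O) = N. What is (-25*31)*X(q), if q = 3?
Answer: 4650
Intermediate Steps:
a(N, O) = -3 + N
X(D) = -6 + D*(-3 + D) (X(D) = (-3 + D)*D - 6 = D*(-3 + D) - 6 = -6 + D*(-3 + D))
(-25*31)*X(q) = (-25*31)*(-6 + 3*(-3 + 3)) = -775*(-6 + 3*0) = -775*(-6 + 0) = -775*(-6) = 4650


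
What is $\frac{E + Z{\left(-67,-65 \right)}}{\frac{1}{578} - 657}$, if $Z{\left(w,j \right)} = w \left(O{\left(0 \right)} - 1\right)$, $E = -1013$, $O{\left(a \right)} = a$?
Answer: $\frac{546788}{379745} \approx 1.4399$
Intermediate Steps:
$Z{\left(w,j \right)} = - w$ ($Z{\left(w,j \right)} = w \left(0 - 1\right) = w \left(-1\right) = - w$)
$\frac{E + Z{\left(-67,-65 \right)}}{\frac{1}{578} - 657} = \frac{-1013 - -67}{\frac{1}{578} - 657} = \frac{-1013 + 67}{\frac{1}{578} - 657} = - \frac{946}{- \frac{379745}{578}} = \left(-946\right) \left(- \frac{578}{379745}\right) = \frac{546788}{379745}$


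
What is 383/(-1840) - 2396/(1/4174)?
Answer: -18401663743/1840 ≈ -1.0001e+7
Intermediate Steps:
383/(-1840) - 2396/(1/4174) = 383*(-1/1840) - 2396/1/4174 = -383/1840 - 2396*4174 = -383/1840 - 10000904 = -18401663743/1840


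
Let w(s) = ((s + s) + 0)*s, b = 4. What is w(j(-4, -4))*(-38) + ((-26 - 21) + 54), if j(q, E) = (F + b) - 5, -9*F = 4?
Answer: -12277/81 ≈ -151.57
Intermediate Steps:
F = -4/9 (F = -⅑*4 = -4/9 ≈ -0.44444)
j(q, E) = -13/9 (j(q, E) = (-4/9 + 4) - 5 = 32/9 - 5 = -13/9)
w(s) = 2*s² (w(s) = (2*s + 0)*s = (2*s)*s = 2*s²)
w(j(-4, -4))*(-38) + ((-26 - 21) + 54) = (2*(-13/9)²)*(-38) + ((-26 - 21) + 54) = (2*(169/81))*(-38) + (-47 + 54) = (338/81)*(-38) + 7 = -12844/81 + 7 = -12277/81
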